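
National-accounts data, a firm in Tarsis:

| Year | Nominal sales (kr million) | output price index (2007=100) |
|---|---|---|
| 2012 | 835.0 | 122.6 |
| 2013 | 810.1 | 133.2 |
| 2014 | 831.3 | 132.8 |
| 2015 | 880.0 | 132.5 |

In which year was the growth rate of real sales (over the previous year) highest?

2015

2013: real = 810.1/1.332 = 608.18; growth vs 2012 (681.08) = -10.70%.
2014: real = 831.3/1.328 = 625.98; growth vs 2013 (608.18) = 2.93%.
2015: real = 880.0/1.325 = 664.15; growth vs 2014 (625.98) = 6.10%.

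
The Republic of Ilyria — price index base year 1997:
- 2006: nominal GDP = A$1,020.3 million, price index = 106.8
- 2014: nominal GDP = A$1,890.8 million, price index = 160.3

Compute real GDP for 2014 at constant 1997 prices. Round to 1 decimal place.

Real GDP = Nominal / (price index/100) = 1890.8 / 1.603 = 1179.54.

A$1,179.5 million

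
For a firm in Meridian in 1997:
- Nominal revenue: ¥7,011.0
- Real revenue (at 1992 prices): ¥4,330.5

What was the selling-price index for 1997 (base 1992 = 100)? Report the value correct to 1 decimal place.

161.9

selling-price index = (Nominal / Real) × 100 = 7011.0 / 4330.5 × 100 = 161.90.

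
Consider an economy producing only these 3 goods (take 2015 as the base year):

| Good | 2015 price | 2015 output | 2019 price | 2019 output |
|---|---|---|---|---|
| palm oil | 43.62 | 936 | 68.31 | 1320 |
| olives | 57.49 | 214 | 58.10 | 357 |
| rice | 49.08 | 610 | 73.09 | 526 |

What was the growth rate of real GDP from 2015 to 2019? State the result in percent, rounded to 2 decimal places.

25.10%

Real GDP 2015 = Nominal GDP 2015 = 43.62·936 + 57.49·214 + 49.08·610 = 83069.98.
Real GDP 2019 (at 2015 prices) = 43.62·1320 + 57.49·357 + 49.08·526 = 103918.41.
Real growth = 103918.41/83069.98 − 1 = 0.2510.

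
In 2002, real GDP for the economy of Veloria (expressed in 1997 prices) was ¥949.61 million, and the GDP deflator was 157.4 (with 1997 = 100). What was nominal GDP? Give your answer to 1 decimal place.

¥1,494.7 million

Nominal GDP = Real × (GDP deflator/100) = 949.61 × 1.574 = 1494.69.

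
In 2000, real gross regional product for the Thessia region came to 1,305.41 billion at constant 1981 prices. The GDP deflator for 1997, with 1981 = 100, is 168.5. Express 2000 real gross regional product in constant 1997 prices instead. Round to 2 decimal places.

Real gross regional product in 1997 prices = Real gross regional product in 1981 prices × (P_1997/P_1981) = 1305.41 × 1.685 = 2199.62.

2,199.62 billion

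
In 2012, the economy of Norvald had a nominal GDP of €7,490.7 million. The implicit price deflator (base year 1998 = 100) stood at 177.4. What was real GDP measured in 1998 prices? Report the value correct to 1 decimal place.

€4,222.5 million

Real GDP = Nominal / (implicit price deflator/100) = 7490.7 / 1.774 = 4222.49.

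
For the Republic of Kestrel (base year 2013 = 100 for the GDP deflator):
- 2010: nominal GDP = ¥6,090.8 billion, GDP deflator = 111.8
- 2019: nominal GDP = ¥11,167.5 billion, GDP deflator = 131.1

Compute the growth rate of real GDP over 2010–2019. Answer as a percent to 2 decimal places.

56.36%

Deflate each year: 2010 → 6090.8/1.118 = 5447.94; 2019 → 11167.5/1.311 = 8518.31.
So real GDP changed by 8518.31/5447.94 − 1 = 0.5636, i.e. 56.36%.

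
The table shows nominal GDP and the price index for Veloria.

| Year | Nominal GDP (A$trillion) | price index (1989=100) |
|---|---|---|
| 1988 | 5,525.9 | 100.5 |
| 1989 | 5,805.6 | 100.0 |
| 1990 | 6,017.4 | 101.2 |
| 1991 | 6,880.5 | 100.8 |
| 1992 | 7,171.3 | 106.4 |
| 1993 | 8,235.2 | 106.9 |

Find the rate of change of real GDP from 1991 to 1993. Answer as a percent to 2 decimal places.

Real GDP 1991 = 6880.5/1.008 = 6825.89.
Real GDP 1993 = 8235.2/1.069 = 7703.65.
Change = 7703.65/6825.89 − 1 = 0.1286.

12.86%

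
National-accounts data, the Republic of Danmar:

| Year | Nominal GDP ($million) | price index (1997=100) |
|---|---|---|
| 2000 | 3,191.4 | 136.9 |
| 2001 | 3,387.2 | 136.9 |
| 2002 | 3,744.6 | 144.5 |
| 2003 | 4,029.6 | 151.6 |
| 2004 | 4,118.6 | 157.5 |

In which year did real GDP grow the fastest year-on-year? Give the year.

2001: real = 3387.2/1.369 = 2474.21; growth vs 2000 (2331.19) = 6.14%.
2002: real = 3744.6/1.445 = 2591.42; growth vs 2001 (2474.21) = 4.74%.
2003: real = 4029.6/1.516 = 2658.05; growth vs 2002 (2591.42) = 2.57%.
2004: real = 4118.6/1.575 = 2614.98; growth vs 2003 (2658.05) = -1.62%.

2001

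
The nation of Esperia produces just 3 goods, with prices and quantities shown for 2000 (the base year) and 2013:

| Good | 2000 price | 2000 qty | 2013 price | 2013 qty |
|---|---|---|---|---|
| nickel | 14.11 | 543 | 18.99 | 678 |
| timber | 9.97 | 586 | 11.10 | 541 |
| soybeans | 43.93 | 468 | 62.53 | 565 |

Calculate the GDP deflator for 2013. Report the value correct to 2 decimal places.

136.27

Nominal GDP 2013 = 18.99·678 + 11.10·541 + 62.53·565 = 54209.77.
Real GDP 2013 (at 2000 prices) = 14.11·678 + 9.97·541 + 43.93·565 = 39780.80.
Deflator = Nominal/Real × 100 = 54209.77/39780.80 × 100 = 136.271.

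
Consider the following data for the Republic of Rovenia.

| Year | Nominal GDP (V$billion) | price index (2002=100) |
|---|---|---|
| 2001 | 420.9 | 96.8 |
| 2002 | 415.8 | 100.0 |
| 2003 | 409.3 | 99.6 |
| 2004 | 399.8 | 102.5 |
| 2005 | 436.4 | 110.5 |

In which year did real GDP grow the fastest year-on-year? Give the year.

2005

2002: real = 415.8/1.000 = 415.80; growth vs 2001 (434.81) = -4.37%.
2003: real = 409.3/0.996 = 410.94; growth vs 2002 (415.80) = -1.17%.
2004: real = 399.8/1.025 = 390.05; growth vs 2003 (410.94) = -5.08%.
2005: real = 436.4/1.105 = 394.93; growth vs 2004 (390.05) = 1.25%.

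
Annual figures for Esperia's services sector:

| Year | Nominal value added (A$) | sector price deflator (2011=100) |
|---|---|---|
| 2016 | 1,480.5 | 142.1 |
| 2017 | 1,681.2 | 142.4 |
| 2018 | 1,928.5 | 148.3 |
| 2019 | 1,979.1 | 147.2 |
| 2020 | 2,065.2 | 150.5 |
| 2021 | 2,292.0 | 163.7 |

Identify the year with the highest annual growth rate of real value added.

2017: real = 1681.2/1.424 = 1180.62; growth vs 2016 (1041.87) = 13.32%.
2018: real = 1928.5/1.483 = 1300.40; growth vs 2017 (1180.62) = 10.15%.
2019: real = 1979.1/1.472 = 1344.50; growth vs 2018 (1300.40) = 3.39%.
2020: real = 2065.2/1.505 = 1372.23; growth vs 2019 (1344.50) = 2.06%.
2021: real = 2292.0/1.637 = 1400.12; growth vs 2020 (1372.23) = 2.03%.

2017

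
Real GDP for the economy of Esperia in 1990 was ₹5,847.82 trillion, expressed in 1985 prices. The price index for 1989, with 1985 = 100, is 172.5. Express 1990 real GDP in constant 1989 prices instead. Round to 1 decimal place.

Real GDP in 1989 prices = Real GDP in 1985 prices × (P_1989/P_1985) = 5847.82 × 1.725 = 10087.49.

₹10,087.5 trillion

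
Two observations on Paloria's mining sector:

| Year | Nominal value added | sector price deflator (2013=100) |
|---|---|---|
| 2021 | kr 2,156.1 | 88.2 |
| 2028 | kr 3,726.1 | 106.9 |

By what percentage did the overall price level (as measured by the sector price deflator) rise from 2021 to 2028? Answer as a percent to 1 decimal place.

21.2%

Price-level change = 106.9 / 88.2 − 1 = 0.2120.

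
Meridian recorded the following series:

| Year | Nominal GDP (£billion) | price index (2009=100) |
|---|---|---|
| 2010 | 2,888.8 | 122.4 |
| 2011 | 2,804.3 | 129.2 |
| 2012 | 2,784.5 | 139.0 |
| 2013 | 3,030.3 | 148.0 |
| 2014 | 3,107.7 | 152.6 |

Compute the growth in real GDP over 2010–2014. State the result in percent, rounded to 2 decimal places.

-13.71%

Real GDP 2010 = 2888.8/1.224 = 2360.13.
Real GDP 2014 = 3107.7/1.526 = 2036.50.
Change = 2036.50/2360.13 − 1 = -0.1371.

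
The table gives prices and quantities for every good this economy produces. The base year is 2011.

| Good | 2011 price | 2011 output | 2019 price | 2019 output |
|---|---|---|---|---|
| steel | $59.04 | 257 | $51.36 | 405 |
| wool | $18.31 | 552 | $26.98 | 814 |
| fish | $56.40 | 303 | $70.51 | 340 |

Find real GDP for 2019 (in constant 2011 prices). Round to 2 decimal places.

Real GDP 2019 = Σ (p_2011 × q_2019) = 59.04·405 + 18.31·814 + 56.40·340 = 57991.54.

$57991.54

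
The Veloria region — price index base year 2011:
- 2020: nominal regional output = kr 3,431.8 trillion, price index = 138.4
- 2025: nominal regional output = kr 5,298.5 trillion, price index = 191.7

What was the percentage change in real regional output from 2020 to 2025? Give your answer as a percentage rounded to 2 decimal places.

11.47%

Deflate each year: 2020 → 3431.8/1.384 = 2479.62; 2025 → 5298.5/1.917 = 2763.95.
So real regional output changed by 2763.95/2479.62 − 1 = 0.1147, i.e. 11.47%.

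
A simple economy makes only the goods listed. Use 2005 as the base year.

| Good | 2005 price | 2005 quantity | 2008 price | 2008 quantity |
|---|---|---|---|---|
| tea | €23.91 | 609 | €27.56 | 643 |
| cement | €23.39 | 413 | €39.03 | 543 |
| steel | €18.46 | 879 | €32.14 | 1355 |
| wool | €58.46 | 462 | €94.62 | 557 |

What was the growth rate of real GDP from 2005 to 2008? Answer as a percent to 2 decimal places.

26.97%

Real GDP 2005 = Nominal GDP 2005 = 23.91·609 + 23.39·413 + 18.46·879 + 58.46·462 = 67456.12.
Real GDP 2008 (at 2005 prices) = 23.91·643 + 23.39·543 + 18.46·1355 + 58.46·557 = 85650.42.
Real growth = 85650.42/67456.12 − 1 = 0.2697.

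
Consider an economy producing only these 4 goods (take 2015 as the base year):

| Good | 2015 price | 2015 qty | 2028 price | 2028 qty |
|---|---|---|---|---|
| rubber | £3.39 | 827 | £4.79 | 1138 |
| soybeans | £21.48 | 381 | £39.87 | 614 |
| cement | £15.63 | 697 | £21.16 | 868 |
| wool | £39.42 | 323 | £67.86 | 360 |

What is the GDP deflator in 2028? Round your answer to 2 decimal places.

162.32

Nominal GDP 2028 = 4.79·1138 + 39.87·614 + 21.16·868 + 67.86·360 = 72727.68.
Real GDP 2028 (at 2015 prices) = 3.39·1138 + 21.48·614 + 15.63·868 + 39.42·360 = 44804.58.
Deflator = Nominal/Real × 100 = 72727.68/44804.58 × 100 = 162.322.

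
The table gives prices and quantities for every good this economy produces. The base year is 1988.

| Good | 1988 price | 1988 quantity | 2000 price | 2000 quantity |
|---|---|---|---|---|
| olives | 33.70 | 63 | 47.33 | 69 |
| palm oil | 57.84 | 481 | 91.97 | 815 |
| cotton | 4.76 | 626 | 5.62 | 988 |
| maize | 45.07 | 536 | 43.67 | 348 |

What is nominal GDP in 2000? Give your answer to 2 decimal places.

98971.04

Nominal GDP 2000 = Σ (p_2000 × q_2000) = 47.33·69 + 91.97·815 + 5.62·988 + 43.67·348 = 98971.04.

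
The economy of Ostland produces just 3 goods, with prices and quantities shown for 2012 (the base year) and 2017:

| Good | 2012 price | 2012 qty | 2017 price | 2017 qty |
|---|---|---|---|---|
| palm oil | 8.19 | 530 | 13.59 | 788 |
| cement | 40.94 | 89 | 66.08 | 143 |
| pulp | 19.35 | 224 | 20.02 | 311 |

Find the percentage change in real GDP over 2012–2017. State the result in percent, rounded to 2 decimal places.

48.76%

Real GDP 2012 = Nominal GDP 2012 = 8.19·530 + 40.94·89 + 19.35·224 = 12318.76.
Real GDP 2017 (at 2012 prices) = 8.19·788 + 40.94·143 + 19.35·311 = 18325.99.
Real growth = 18325.99/12318.76 − 1 = 0.4876.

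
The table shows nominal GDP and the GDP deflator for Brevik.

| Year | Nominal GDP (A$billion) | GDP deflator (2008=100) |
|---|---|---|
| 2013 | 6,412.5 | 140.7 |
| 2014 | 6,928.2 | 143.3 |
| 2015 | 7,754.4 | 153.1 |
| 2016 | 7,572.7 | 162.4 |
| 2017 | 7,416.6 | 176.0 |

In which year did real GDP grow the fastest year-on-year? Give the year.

2014

2014: real = 6928.2/1.433 = 4834.75; growth vs 2013 (4557.57) = 6.08%.
2015: real = 7754.4/1.531 = 5064.92; growth vs 2014 (4834.75) = 4.76%.
2016: real = 7572.7/1.624 = 4662.99; growth vs 2015 (5064.92) = -7.94%.
2017: real = 7416.6/1.760 = 4213.98; growth vs 2016 (4662.99) = -9.63%.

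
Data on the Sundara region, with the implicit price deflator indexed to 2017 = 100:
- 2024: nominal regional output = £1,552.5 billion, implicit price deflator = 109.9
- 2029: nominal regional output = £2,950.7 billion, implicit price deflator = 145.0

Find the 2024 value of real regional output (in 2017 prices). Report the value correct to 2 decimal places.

£1,412.65 billion

Real regional output = Nominal / (implicit price deflator/100) = 1552.5 / 1.099 = 1412.65.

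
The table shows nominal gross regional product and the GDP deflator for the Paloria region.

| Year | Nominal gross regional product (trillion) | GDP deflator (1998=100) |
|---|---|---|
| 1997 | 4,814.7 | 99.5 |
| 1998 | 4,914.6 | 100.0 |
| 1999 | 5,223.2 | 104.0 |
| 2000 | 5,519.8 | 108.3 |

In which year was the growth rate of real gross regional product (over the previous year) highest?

1998: real = 4914.6/1.000 = 4914.60; growth vs 1997 (4838.89) = 1.56%.
1999: real = 5223.2/1.040 = 5022.31; growth vs 1998 (4914.60) = 2.19%.
2000: real = 5519.8/1.083 = 5096.77; growth vs 1999 (5022.31) = 1.48%.

1999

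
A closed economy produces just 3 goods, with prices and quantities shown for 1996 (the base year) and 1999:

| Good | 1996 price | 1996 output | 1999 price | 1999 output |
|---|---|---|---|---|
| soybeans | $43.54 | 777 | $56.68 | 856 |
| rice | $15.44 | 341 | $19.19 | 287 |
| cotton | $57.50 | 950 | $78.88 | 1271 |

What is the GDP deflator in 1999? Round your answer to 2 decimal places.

Nominal GDP 1999 = 56.68·856 + 19.19·287 + 78.88·1271 = 154282.09.
Real GDP 1999 (at 1996 prices) = 43.54·856 + 15.44·287 + 57.50·1271 = 114784.02.
Deflator = Nominal/Real × 100 = 154282.09/114784.02 × 100 = 134.411.

134.41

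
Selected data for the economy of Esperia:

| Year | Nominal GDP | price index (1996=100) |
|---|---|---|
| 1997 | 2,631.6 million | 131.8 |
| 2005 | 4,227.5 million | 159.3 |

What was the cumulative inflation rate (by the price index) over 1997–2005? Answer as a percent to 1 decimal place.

20.9%

Price-level change = 159.3 / 131.8 − 1 = 0.2086.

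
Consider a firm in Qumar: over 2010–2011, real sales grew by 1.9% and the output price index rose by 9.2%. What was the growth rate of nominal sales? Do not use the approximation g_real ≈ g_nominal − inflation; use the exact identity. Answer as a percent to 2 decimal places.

11.27%

(1 + g_nom) = (1 + g_real)(1 + π) = 1.0190 × 1.0920 = 1.11275.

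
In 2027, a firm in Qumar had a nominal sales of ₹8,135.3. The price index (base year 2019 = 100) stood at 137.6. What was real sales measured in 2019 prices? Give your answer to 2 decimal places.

Real sales = Nominal / (price index/100) = 8135.3 / 1.376 = 5912.28.

₹5,912.28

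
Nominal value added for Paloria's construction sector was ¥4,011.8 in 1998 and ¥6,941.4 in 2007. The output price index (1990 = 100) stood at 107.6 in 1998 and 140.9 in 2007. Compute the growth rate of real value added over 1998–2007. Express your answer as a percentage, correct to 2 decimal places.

32.13%

Deflate each year: 1998 → 4011.8/1.076 = 3728.44; 2007 → 6941.4/1.409 = 4926.47.
So real value added changed by 4926.47/3728.44 − 1 = 0.3213, i.e. 32.13%.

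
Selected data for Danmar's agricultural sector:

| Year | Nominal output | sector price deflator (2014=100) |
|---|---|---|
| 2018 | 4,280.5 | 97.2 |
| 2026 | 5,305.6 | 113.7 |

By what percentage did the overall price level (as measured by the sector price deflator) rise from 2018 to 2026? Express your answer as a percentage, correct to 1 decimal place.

17.0%

Price-level change = 113.7 / 97.2 − 1 = 0.1698.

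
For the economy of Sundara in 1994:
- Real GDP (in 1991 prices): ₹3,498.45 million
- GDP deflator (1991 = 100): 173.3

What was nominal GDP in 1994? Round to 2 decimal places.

Nominal GDP = Real × (GDP deflator/100) = 3498.45 × 1.733 = 6062.81.

₹6,062.81 million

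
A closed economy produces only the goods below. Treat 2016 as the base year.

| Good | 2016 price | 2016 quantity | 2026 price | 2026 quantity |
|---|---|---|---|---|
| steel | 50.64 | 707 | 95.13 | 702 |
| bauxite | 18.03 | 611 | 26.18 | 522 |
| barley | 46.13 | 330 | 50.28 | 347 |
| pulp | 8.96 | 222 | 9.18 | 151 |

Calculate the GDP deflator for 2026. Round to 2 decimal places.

159.31

Nominal GDP 2026 = 95.13·702 + 26.18·522 + 50.28·347 + 9.18·151 = 99280.56.
Real GDP 2026 (at 2016 prices) = 50.64·702 + 18.03·522 + 46.13·347 + 8.96·151 = 62321.01.
Deflator = Nominal/Real × 100 = 99280.56/62321.01 × 100 = 159.305.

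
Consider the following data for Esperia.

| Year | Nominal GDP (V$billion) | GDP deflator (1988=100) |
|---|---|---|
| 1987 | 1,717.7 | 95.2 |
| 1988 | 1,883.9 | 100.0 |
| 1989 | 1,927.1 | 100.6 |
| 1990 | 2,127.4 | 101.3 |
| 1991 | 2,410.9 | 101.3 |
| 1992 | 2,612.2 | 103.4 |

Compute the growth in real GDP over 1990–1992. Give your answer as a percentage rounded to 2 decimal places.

20.29%

Real GDP 1990 = 2127.4/1.013 = 2100.10.
Real GDP 1992 = 2612.2/1.034 = 2526.31.
Change = 2526.31/2100.10 − 1 = 0.2029.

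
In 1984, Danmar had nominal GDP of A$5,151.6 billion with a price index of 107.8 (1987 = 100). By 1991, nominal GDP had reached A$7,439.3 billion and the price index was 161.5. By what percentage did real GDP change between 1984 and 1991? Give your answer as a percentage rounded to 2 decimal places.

-3.61%

Deflate each year: 1984 → 5151.6/1.078 = 4778.85; 1991 → 7439.3/1.615 = 4606.38.
So real GDP changed by 4606.38/4778.85 − 1 = -0.0361, i.e. -3.61%.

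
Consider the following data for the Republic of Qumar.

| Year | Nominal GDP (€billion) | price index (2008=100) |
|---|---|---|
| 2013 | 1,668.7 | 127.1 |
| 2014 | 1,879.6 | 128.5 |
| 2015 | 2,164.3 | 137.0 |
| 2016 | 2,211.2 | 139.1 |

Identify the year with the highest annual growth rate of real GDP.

2014: real = 1879.6/1.285 = 1462.72; growth vs 2013 (1312.90) = 11.41%.
2015: real = 2164.3/1.370 = 1579.78; growth vs 2014 (1462.72) = 8.00%.
2016: real = 2211.2/1.391 = 1589.65; growth vs 2015 (1579.78) = 0.62%.

2014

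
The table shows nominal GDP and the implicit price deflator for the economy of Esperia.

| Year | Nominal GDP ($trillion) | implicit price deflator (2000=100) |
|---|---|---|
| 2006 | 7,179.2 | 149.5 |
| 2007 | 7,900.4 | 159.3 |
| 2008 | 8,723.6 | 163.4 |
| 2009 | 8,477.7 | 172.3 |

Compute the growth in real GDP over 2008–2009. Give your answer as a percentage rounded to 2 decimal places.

-7.84%

Real GDP 2008 = 8723.6/1.634 = 5338.80.
Real GDP 2009 = 8477.7/1.723 = 4920.31.
Change = 4920.31/5338.80 − 1 = -0.0784.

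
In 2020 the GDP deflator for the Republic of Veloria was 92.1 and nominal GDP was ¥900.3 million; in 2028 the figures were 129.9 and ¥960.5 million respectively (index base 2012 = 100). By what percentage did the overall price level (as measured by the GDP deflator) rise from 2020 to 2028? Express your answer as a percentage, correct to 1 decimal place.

Price-level change = 129.9 / 92.1 − 1 = 0.4104.

41.0%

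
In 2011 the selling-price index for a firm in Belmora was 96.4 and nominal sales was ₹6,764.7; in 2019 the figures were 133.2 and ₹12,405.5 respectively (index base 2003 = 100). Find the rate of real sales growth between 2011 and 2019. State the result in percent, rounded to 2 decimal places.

Deflate each year: 2011 → 6764.7/0.964 = 7017.32; 2019 → 12405.5/1.332 = 9313.44.
So real sales changed by 9313.44/7017.32 − 1 = 0.3272, i.e. 32.72%.

32.72%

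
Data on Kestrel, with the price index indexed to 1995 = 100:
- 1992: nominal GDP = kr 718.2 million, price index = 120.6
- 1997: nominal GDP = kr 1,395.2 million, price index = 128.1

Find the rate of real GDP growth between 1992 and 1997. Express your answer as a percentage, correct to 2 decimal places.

Deflate each year: 1992 → 718.2/1.206 = 595.52; 1997 → 1395.2/1.281 = 1089.15.
So real GDP changed by 1089.15/595.52 − 1 = 0.8289, i.e. 82.89%.

82.89%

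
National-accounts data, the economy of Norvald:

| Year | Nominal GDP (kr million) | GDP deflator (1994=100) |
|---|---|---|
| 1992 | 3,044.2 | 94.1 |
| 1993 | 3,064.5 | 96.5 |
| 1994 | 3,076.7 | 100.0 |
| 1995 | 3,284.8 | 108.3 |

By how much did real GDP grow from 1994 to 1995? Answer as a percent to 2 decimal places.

Real GDP 1994 = 3076.7/1.000 = 3076.70.
Real GDP 1995 = 3284.8/1.083 = 3033.06.
Change = 3033.06/3076.70 − 1 = -0.0142.

-1.42%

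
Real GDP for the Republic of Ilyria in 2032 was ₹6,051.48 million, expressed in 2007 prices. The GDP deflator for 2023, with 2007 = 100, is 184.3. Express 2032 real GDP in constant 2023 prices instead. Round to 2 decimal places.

Real GDP in 2023 prices = Real GDP in 2007 prices × (P_2023/P_2007) = 6051.48 × 1.843 = 11152.88.

₹11,152.88 million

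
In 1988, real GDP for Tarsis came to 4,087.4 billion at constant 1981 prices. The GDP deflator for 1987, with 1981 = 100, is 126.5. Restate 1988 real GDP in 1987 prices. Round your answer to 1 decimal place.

Real GDP in 1987 prices = Real GDP in 1981 prices × (P_1987/P_1981) = 4087.4 × 1.265 = 5170.56.

5,170.6 billion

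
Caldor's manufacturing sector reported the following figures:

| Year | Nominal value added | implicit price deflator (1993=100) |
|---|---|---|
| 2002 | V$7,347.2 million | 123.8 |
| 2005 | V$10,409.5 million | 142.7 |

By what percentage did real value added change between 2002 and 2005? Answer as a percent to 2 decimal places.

22.91%

Deflate each year: 2002 → 7347.2/1.238 = 5934.73; 2005 → 10409.5/1.427 = 7294.67.
So real value added changed by 7294.67/5934.73 − 1 = 0.2291, i.e. 22.91%.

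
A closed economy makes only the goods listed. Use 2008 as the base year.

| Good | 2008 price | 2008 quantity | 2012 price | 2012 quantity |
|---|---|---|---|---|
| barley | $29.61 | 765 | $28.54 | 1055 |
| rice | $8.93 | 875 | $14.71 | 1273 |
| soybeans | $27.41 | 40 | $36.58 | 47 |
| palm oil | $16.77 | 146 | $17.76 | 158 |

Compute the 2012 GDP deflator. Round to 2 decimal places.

Nominal GDP 2012 = 28.54·1055 + 14.71·1273 + 36.58·47 + 17.76·158 = 53360.87.
Real GDP 2012 (at 2008 prices) = 29.61·1055 + 8.93·1273 + 27.41·47 + 16.77·158 = 46544.37.
Deflator = Nominal/Real × 100 = 53360.87/46544.37 × 100 = 114.645.

114.65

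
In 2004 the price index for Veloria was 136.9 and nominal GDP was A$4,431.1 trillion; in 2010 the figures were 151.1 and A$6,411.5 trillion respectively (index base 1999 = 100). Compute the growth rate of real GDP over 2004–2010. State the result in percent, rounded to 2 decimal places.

Real GDP 2004 = 4431.1 / 1.369 = 3236.74.
Real GDP 2010 = 6411.5 / 1.511 = 4243.22.
Real growth = 4243.22 / 3236.74 − 1 = 0.3110.

31.10%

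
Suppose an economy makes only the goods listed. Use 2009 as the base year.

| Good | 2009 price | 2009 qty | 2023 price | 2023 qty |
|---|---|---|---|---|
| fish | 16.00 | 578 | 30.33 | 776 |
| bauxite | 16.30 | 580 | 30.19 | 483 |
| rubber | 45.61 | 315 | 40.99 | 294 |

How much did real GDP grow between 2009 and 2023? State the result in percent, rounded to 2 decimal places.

1.90%

Real GDP 2009 = Nominal GDP 2009 = 16.00·578 + 16.30·580 + 45.61·315 = 33069.15.
Real GDP 2023 (at 2009 prices) = 16.00·776 + 16.30·483 + 45.61·294 = 33698.24.
Real growth = 33698.24/33069.15 − 1 = 0.0190.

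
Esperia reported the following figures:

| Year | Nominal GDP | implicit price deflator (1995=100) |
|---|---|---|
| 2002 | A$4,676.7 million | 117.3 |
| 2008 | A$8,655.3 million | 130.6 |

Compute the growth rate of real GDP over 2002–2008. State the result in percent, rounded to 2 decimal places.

Deflate each year: 2002 → 4676.7/1.173 = 3986.96; 2008 → 8655.3/1.306 = 6627.34.
So real GDP changed by 6627.34/3986.96 − 1 = 0.6623, i.e. 66.23%.

66.23%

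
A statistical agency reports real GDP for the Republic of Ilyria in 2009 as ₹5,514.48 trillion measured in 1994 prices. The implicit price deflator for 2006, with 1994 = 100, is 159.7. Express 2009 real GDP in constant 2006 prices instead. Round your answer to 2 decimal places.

₹8,806.62 trillion

Real GDP in 2006 prices = Real GDP in 1994 prices × (P_2006/P_1994) = 5514.48 × 1.597 = 8806.62.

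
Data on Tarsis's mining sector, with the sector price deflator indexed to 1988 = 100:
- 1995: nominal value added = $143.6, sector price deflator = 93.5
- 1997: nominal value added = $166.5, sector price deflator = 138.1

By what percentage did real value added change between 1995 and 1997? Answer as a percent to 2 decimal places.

-21.50%

Deflate each year: 1995 → 143.6/0.935 = 153.58; 1997 → 166.5/1.381 = 120.56.
So real value added changed by 120.56/153.58 − 1 = -0.2150, i.e. -21.50%.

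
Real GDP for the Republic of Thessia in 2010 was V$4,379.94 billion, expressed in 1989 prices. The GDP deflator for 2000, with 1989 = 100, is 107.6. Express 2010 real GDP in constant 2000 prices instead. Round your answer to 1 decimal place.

V$4,712.8 billion

Real GDP in 2000 prices = Real GDP in 1989 prices × (P_2000/P_1989) = 4379.94 × 1.076 = 4712.82.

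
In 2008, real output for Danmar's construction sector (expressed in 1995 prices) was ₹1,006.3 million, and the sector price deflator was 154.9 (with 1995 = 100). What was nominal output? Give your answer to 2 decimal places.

₹1,558.76 million

Nominal output = Real × (sector price deflator/100) = 1006.3 × 1.549 = 1558.76.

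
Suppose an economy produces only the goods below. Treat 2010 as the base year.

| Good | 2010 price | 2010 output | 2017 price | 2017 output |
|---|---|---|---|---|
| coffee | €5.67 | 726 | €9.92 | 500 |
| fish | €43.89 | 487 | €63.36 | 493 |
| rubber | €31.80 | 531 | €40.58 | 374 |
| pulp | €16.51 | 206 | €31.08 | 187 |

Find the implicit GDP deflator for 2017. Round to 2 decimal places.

Nominal GDP 2017 = 9.92·500 + 63.36·493 + 40.58·374 + 31.08·187 = 57185.36.
Real GDP 2017 (at 2010 prices) = 5.67·500 + 43.89·493 + 31.80·374 + 16.51·187 = 39453.34.
Deflator = Nominal/Real × 100 = 57185.36/39453.34 × 100 = 144.944.

144.94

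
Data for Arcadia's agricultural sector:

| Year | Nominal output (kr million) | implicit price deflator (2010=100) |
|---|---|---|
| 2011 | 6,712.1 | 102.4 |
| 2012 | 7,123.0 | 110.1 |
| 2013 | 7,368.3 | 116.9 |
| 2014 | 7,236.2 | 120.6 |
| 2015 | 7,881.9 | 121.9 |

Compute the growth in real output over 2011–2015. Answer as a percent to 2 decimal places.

Real output 2011 = 6712.1/1.024 = 6554.79.
Real output 2015 = 7881.9/1.219 = 6465.87.
Change = 6465.87/6554.79 − 1 = -0.0136.

-1.36%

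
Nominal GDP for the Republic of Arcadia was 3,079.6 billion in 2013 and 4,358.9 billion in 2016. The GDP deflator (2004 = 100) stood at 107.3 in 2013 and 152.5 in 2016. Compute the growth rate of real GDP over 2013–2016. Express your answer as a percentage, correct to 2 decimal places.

-0.41%

Deflate each year: 2013 → 3079.6/1.073 = 2870.08; 2016 → 4358.9/1.525 = 2858.30.
So real GDP changed by 2858.30/2870.08 − 1 = -0.0041, i.e. -0.41%.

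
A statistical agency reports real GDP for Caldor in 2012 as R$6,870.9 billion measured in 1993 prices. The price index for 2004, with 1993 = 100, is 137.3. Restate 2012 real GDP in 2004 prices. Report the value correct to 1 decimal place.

Real GDP in 2004 prices = Real GDP in 1993 prices × (P_2004/P_1993) = 6870.9 × 1.373 = 9433.75.

R$9,433.7 billion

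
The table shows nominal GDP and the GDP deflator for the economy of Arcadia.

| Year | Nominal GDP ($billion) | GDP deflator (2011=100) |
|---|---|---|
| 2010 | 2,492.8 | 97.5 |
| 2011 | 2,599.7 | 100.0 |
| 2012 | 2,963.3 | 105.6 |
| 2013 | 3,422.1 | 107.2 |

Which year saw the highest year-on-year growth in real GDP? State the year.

2011: real = 2599.7/1.000 = 2599.70; growth vs 2010 (2556.72) = 1.68%.
2012: real = 2963.3/1.056 = 2806.16; growth vs 2011 (2599.70) = 7.94%.
2013: real = 3422.1/1.072 = 3192.26; growth vs 2012 (2806.16) = 13.76%.

2013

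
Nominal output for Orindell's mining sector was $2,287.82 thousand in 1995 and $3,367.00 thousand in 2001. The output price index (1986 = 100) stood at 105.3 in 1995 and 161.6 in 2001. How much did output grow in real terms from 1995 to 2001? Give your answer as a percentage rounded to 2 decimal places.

-4.10%

Deflate each year: 1995 → 2287.82/1.053 = 2172.67; 2001 → 3367.00/1.616 = 2083.54.
So real output changed by 2083.54/2172.67 − 1 = -0.0410, i.e. -4.10%.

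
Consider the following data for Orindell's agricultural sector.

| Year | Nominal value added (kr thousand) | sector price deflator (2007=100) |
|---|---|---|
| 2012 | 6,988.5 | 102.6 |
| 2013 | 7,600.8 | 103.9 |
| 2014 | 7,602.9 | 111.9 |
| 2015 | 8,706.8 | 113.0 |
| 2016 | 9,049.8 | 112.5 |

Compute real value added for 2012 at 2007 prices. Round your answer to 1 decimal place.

kr 6,811.4 thousand

Real value added 2012 = 6988.5 / 1.026 = 6811.40.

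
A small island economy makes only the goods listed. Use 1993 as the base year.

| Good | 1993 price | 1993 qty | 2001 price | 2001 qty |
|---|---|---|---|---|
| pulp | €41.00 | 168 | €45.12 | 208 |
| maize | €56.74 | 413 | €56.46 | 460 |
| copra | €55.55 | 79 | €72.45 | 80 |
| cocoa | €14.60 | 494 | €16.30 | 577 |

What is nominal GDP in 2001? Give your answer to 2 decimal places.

Nominal GDP 2001 = Σ (p_2001 × q_2001) = 45.12·208 + 56.46·460 + 72.45·80 + 16.30·577 = 50557.66.

€50557.66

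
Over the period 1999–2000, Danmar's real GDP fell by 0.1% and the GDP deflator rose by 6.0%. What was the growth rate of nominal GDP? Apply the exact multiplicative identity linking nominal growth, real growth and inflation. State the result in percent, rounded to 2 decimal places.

(1 + g_nom) = (1 + g_real)(1 + π) = 0.9990 × 1.0600 = 1.05894.

5.89%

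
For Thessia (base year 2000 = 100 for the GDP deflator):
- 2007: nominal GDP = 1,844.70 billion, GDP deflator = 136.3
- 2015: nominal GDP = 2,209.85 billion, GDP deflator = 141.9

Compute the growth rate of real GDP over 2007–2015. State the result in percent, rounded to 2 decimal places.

15.07%

Deflate each year: 2007 → 1844.70/1.363 = 1353.41; 2015 → 2209.85/1.419 = 1557.33.
So real GDP changed by 1557.33/1353.41 − 1 = 0.1507, i.e. 15.07%.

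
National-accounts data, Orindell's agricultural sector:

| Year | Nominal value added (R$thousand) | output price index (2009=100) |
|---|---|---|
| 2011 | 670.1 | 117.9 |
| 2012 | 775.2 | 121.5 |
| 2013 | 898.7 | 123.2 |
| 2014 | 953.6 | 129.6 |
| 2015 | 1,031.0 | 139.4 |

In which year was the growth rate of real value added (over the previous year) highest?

2013

2012: real = 775.2/1.215 = 638.02; growth vs 2011 (568.36) = 12.26%.
2013: real = 898.7/1.232 = 729.46; growth vs 2012 (638.02) = 14.33%.
2014: real = 953.6/1.296 = 735.80; growth vs 2013 (729.46) = 0.87%.
2015: real = 1031.0/1.394 = 739.60; growth vs 2014 (735.80) = 0.52%.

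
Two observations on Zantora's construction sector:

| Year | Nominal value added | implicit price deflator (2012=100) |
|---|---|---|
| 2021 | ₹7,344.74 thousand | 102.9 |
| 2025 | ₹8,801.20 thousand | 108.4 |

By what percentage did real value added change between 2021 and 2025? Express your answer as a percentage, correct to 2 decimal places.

Deflate each year: 2021 → 7344.74/1.029 = 7137.75; 2025 → 8801.20/1.084 = 8119.19.
So real value added changed by 8119.19/7137.75 − 1 = 0.1375, i.e. 13.75%.

13.75%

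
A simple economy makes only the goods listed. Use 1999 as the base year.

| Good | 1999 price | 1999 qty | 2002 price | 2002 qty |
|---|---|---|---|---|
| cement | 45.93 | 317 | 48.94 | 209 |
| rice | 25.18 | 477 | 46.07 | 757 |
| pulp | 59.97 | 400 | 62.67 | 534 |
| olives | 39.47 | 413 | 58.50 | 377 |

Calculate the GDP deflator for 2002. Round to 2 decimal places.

133.16

Nominal GDP 2002 = 48.94·209 + 46.07·757 + 62.67·534 + 58.50·377 = 100623.73.
Real GDP 2002 (at 1999 prices) = 45.93·209 + 25.18·757 + 59.97·534 + 39.47·377 = 75564.80.
Deflator = Nominal/Real × 100 = 100623.73/75564.80 × 100 = 133.162.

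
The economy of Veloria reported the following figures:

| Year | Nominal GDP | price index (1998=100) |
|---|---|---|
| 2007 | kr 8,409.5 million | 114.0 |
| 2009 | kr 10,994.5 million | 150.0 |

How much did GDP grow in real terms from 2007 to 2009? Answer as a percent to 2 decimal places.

Deflate each year: 2007 → 8409.5/1.140 = 7376.75; 2009 → 10994.5/1.500 = 7329.67.
So real GDP changed by 7329.67/7376.75 − 1 = -0.0064, i.e. -0.64%.

-0.64%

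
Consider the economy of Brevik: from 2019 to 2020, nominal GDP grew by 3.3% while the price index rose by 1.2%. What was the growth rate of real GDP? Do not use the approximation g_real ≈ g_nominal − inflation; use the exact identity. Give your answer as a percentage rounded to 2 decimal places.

(1 + g_nom) = (1 + g_real)(1 + π), so g_real = 1.0330 / 1.0120 − 1 = 0.02075.

2.08%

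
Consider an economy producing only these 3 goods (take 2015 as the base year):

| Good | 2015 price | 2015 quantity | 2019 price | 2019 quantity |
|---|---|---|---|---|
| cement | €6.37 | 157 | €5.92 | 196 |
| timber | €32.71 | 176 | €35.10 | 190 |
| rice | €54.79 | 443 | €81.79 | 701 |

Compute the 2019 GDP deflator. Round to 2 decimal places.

142.06

Nominal GDP 2019 = 5.92·196 + 35.10·190 + 81.79·701 = 65164.11.
Real GDP 2019 (at 2015 prices) = 6.37·196 + 32.71·190 + 54.79·701 = 45871.21.
Deflator = Nominal/Real × 100 = 65164.11/45871.21 × 100 = 142.059.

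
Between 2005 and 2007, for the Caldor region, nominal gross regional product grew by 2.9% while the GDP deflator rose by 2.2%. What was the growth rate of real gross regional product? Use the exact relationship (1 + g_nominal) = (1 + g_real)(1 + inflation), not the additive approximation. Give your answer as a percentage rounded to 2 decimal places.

(1 + g_nom) = (1 + g_real)(1 + π), so g_real = 1.0290 / 1.0220 − 1 = 0.00685.

0.68%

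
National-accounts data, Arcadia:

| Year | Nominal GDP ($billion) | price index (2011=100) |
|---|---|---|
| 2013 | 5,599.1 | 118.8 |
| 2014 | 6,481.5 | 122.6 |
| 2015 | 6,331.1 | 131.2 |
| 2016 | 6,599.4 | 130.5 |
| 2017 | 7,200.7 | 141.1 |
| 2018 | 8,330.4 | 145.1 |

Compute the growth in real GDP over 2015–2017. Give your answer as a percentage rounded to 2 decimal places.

5.76%

Real GDP 2015 = 6331.1/1.312 = 4825.53.
Real GDP 2017 = 7200.7/1.411 = 5103.26.
Change = 5103.26/4825.53 − 1 = 0.0576.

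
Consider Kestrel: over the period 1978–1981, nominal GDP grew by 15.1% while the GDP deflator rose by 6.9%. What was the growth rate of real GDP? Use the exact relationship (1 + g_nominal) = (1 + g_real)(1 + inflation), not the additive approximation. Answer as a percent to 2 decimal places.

7.67%

(1 + g_nom) = (1 + g_real)(1 + π), so g_real = 1.1510 / 1.0690 − 1 = 0.07671.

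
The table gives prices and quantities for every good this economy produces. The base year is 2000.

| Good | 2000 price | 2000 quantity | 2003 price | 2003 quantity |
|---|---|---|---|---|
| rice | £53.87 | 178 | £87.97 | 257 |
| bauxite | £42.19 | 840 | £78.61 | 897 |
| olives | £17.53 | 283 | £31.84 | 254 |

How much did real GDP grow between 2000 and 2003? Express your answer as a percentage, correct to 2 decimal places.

12.31%

Real GDP 2000 = Nominal GDP 2000 = 53.87·178 + 42.19·840 + 17.53·283 = 49989.45.
Real GDP 2003 (at 2000 prices) = 53.87·257 + 42.19·897 + 17.53·254 = 56141.64.
Real growth = 56141.64/49989.45 − 1 = 0.1231.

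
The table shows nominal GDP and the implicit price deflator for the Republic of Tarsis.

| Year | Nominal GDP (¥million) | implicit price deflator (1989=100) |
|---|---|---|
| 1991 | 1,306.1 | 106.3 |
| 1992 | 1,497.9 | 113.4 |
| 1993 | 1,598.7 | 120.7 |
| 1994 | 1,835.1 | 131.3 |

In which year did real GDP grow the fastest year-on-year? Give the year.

1992: real = 1497.9/1.134 = 1320.90; growth vs 1991 (1228.69) = 7.50%.
1993: real = 1598.7/1.207 = 1324.52; growth vs 1992 (1320.90) = 0.27%.
1994: real = 1835.1/1.313 = 1397.64; growth vs 1993 (1324.52) = 5.52%.

1992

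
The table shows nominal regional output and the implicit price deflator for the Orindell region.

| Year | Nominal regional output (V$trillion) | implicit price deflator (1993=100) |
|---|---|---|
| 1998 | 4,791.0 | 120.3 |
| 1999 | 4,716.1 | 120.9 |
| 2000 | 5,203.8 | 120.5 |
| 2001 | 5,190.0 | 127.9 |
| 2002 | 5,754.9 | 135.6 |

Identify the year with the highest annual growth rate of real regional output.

2000

1999: real = 4716.1/1.209 = 3900.83; growth vs 1998 (3982.54) = -2.05%.
2000: real = 5203.8/1.205 = 4318.51; growth vs 1999 (3900.83) = 10.71%.
2001: real = 5190.0/1.279 = 4057.86; growth vs 2000 (4318.51) = -6.04%.
2002: real = 5754.9/1.356 = 4244.03; growth vs 2001 (4057.86) = 4.59%.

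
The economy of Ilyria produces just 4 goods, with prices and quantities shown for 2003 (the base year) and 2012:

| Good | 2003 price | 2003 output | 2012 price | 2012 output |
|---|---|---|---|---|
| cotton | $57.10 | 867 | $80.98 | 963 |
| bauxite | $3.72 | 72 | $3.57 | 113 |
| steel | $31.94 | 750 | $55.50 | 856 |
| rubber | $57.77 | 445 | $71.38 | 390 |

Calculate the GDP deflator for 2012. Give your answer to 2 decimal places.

Nominal GDP 2012 = 80.98·963 + 3.57·113 + 55.50·856 + 71.38·390 = 153733.35.
Real GDP 2012 (at 2003 prices) = 57.10·963 + 3.72·113 + 31.94·856 + 57.77·390 = 105278.60.
Deflator = Nominal/Real × 100 = 153733.35/105278.60 × 100 = 146.025.

146.03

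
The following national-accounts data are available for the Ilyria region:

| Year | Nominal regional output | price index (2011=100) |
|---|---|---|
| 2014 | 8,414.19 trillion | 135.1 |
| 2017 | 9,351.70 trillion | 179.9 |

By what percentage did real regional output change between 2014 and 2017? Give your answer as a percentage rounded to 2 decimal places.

Real regional output 2014 = 8414.19 / 1.351 = 6228.12.
Real regional output 2017 = 9351.70 / 1.799 = 5198.28.
Real growth = 5198.28 / 6228.12 − 1 = -0.1654.

-16.54%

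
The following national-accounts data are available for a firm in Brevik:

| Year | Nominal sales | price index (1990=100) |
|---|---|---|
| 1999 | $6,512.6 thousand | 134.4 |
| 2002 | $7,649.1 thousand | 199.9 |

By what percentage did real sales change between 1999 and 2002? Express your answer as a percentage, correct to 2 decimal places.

-21.03%

Real sales 1999 = 6512.6 / 1.344 = 4845.68.
Real sales 2002 = 7649.1 / 1.999 = 3826.46.
Real growth = 3826.46 / 4845.68 − 1 = -0.2103.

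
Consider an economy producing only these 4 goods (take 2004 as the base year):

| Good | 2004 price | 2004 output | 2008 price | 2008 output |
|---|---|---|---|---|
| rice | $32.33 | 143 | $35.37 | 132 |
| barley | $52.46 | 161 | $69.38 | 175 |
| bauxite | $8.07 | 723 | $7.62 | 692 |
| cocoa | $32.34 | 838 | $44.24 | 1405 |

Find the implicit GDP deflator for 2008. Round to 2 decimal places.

Nominal GDP 2008 = 35.37·132 + 69.38·175 + 7.62·692 + 44.24·1405 = 84240.58.
Real GDP 2008 (at 2004 prices) = 32.33·132 + 52.46·175 + 8.07·692 + 32.34·1405 = 64470.20.
Deflator = Nominal/Real × 100 = 84240.58/64470.20 × 100 = 130.666.

130.67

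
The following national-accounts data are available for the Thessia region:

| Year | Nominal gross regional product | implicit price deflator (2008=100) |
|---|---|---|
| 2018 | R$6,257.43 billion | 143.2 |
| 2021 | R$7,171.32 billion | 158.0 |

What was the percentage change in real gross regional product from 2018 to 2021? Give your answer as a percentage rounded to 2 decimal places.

3.87%

Deflate each year: 2018 → 6257.43/1.432 = 4369.71; 2021 → 7171.32/1.580 = 4538.81.
So real gross regional product changed by 4538.81/4369.71 − 1 = 0.0387, i.e. 3.87%.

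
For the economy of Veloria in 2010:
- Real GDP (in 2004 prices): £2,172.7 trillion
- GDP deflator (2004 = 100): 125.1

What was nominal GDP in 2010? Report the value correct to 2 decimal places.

£2,718.05 trillion

Nominal GDP = Real × (GDP deflator/100) = 2172.7 × 1.251 = 2718.05.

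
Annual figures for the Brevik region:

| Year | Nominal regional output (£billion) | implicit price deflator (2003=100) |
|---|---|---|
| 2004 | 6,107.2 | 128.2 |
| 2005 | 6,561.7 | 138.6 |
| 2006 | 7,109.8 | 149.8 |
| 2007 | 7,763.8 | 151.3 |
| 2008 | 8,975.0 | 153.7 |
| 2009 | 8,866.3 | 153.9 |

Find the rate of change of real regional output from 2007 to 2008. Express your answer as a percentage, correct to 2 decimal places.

Real regional output 2007 = 7763.8/1.513 = 5131.39.
Real regional output 2008 = 8975.0/1.537 = 5839.30.
Change = 5839.30/5131.39 − 1 = 0.1380.

13.80%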